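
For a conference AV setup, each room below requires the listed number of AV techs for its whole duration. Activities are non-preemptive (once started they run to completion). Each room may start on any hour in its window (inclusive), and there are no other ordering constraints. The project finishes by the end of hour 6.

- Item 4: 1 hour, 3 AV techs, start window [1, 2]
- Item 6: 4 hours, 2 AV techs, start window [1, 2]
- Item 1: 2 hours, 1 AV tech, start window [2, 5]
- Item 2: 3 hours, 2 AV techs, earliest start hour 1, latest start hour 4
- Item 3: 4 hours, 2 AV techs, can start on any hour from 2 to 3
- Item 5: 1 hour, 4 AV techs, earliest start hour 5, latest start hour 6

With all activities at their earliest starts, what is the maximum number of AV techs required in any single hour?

Early-start schedule: Item 4@1, Item 6@1, Item 1@2, Item 2@1, Item 3@2, Item 5@5.
Load per hour: hour 1: 7, hour 2: 7, hour 3: 7, hour 4: 4, hour 5: 6, hour 6: 0.
Peak is 7.

7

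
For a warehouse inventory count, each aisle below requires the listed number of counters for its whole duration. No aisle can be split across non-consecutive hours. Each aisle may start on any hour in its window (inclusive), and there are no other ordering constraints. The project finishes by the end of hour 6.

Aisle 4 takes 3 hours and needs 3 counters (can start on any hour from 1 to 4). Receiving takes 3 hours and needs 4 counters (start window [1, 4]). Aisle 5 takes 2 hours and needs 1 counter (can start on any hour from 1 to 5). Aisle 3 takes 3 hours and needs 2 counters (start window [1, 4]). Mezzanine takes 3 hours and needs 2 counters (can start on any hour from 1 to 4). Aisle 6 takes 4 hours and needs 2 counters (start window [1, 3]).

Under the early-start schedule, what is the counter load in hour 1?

14

At early start, hour 1 has: Aisle 4, Receiving, Aisle 5, Aisle 3, Mezzanine, Aisle 6.
Demand: 3 + 4 + 1 + 2 + 2 + 2 = 14.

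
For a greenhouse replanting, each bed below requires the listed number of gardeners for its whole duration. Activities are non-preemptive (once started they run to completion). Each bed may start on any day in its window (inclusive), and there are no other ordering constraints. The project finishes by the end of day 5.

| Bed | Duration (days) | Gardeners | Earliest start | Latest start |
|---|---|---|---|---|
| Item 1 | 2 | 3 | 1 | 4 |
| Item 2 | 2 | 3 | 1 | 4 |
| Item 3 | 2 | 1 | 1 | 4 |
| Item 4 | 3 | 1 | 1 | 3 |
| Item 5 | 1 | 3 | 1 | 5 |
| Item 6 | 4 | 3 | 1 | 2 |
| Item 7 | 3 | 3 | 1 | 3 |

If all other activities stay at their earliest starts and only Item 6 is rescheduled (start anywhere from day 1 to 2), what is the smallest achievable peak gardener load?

Item 6@1: d1:17  d2:14  d3:7  d4:3  d5:0 → peak 17
Item 6@2: d1:14  d2:14  d3:7  d4:3  d5:3 → peak 14
Best is Item 6@2, peak 14.

14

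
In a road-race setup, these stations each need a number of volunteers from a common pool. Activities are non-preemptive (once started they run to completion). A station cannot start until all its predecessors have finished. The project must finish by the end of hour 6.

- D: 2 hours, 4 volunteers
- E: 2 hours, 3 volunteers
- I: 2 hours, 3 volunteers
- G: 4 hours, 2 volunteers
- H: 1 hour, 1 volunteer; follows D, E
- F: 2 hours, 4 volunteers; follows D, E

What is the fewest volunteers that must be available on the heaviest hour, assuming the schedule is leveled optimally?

7

Early-start (D@1, E@1, I@1, G@1, H@3, F@3) gives peak 12: h1:12  h2:12  h3:7  h4:6  h5:0  h6:0.
Shift I→3, G→3, F→5.
Schedule D@1, E@1, I@3, G@3, H@3, F@5: h1:7  h2:7  h3:6  h4:5  h5:6  h6:6 — peak 7.
Total volunteer-hours = 37 over 6 hours ⇒ peak ≥ ⌈37/6⌉ = 7, so 7 is optimal.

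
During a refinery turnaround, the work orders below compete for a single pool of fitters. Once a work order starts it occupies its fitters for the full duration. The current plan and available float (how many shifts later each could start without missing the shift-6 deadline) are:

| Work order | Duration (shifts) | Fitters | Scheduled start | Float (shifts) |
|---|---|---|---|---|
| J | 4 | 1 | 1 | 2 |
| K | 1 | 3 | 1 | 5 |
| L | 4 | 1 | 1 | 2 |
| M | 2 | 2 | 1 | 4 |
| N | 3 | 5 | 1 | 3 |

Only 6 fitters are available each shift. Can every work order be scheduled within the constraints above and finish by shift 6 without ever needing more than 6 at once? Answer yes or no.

The minimum achievable peak is 7; 6 < 7, so no feasible schedule stays within the cap.

no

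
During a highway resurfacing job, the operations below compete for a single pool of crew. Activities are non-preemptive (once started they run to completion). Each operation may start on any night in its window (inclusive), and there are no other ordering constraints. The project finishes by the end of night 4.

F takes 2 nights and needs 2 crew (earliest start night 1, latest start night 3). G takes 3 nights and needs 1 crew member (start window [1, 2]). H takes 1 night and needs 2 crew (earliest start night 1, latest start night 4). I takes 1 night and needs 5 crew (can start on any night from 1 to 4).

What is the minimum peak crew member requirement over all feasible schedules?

5

Early-start (F@1, G@1, H@1, I@1) gives peak 10: n1:10  n2:3  n3:1  n4:0.
Shift I→4.
Schedule F@1, G@1, H@1, I@4: n1:5  n2:3  n3:1  n4:5 — peak 5.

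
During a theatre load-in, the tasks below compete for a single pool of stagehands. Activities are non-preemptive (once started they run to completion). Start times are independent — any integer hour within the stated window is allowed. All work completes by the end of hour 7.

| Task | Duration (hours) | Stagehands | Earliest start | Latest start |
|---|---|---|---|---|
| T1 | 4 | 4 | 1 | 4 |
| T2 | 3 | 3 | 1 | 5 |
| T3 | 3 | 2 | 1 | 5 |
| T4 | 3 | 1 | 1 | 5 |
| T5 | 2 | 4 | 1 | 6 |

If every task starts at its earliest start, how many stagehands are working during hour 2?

14

At early start, hour 2 has: T1, T2, T3, T4, T5.
Demand: 4 + 3 + 2 + 1 + 4 = 14.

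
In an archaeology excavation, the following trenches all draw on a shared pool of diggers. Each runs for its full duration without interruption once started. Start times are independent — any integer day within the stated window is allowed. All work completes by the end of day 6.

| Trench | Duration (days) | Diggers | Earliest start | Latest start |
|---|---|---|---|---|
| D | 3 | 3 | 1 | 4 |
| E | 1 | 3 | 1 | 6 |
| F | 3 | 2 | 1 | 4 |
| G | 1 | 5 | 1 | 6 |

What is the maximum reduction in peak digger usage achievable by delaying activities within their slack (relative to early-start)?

Early-start peak: d1:13  d2:5  d3:5  d4:0  d5:0  d6:0 ⇒ 13.
Leveled (D@1, E@4, F@1, G@5): d1:5  d2:5  d3:5  d4:3  d5:5  d6:0 ⇒ 5.
Reduction 13 − 5 = 8.

8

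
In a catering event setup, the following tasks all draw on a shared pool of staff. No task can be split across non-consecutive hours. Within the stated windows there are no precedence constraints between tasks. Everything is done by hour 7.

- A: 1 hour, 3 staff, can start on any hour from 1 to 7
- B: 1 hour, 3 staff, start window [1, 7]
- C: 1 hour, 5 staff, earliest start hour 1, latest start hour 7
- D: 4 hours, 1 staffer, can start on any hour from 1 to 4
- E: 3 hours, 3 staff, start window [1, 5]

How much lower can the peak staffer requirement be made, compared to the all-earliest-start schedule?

10

Early-start peak: h1:15  h2:4  h3:4  h4:1  h5:0  h6:0  h7:0 ⇒ 15.
Leveled (A@1, B@2, C@3, D@4, E@4): h1:3  h2:3  h3:5  h4:4  h5:4  h6:4  h7:1 ⇒ 5.
Reduction 15 − 5 = 10.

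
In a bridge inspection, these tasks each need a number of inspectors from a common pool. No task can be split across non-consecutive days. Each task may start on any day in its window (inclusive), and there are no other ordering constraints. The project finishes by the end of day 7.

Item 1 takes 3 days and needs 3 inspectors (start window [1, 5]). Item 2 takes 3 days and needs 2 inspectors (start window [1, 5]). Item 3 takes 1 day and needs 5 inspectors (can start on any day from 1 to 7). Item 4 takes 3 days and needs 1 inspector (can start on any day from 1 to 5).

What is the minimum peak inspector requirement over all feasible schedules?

5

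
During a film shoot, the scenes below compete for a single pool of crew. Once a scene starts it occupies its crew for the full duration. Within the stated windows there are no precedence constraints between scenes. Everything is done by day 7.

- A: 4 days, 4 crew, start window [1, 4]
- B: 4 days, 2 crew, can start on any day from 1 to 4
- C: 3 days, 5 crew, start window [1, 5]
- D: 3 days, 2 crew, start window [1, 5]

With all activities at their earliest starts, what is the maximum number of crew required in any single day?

13

Early-start schedule: A@1, B@1, C@1, D@1.
Load per day: day 1: 13, day 2: 13, day 3: 13, day 4: 6, day 5: 0, day 6: 0, day 7: 0.
Peak is 13.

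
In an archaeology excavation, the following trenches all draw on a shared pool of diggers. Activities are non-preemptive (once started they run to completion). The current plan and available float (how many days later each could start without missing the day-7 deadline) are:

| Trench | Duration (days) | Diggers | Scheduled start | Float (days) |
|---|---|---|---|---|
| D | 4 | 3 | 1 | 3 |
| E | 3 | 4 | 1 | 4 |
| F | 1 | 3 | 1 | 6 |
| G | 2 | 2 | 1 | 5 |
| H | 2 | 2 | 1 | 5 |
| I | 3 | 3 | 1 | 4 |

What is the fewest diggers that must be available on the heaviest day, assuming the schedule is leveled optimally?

7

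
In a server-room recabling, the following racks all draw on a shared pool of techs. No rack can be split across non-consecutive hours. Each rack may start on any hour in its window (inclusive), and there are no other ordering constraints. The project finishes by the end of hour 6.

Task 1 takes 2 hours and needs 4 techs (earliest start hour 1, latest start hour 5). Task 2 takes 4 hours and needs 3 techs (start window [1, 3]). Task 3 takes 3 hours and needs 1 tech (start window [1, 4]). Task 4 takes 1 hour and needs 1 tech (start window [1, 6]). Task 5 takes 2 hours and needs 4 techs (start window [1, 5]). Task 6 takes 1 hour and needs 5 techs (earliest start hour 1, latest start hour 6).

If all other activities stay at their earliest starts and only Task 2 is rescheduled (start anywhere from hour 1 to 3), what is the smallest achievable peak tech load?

15

Task 2@1: h1:18  h2:12  h3:4  h4:3  h5:0  h6:0 → peak 18
Task 2@2: h1:15  h2:12  h3:4  h4:3  h5:3  h6:0 → peak 15
Task 2@3: h1:15  h2:9  h3:4  h4:3  h5:3  h6:3 → peak 15
Best is Task 2@2, peak 15.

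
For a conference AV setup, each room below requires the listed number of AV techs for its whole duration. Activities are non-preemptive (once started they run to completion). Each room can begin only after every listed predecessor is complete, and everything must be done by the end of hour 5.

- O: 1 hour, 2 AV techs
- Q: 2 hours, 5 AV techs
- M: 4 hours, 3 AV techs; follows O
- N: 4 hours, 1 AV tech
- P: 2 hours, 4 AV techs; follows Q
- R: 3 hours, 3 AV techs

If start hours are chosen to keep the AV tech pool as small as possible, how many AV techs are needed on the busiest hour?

11

Early-start (O@1, Q@1, M@2, N@1, P@3, R@1) gives peak 12: h1:11  h2:12  h3:11  h4:8  h5:3.
Shift R→3.
Schedule O@1, Q@1, M@2, N@1, P@3, R@3: h1:8  h2:9  h3:11  h4:11  h5:6 — peak 11.
No arrangement of the 18 feasible schedules does better.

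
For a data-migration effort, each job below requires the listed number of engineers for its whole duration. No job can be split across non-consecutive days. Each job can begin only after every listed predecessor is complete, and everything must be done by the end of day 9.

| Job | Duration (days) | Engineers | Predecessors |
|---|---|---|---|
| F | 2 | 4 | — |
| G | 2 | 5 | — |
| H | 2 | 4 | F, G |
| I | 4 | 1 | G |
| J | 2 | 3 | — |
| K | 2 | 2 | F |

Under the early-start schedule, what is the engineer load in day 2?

At early start, day 2 has: F, G, J.
Demand: 4 + 5 + 3 = 12.

12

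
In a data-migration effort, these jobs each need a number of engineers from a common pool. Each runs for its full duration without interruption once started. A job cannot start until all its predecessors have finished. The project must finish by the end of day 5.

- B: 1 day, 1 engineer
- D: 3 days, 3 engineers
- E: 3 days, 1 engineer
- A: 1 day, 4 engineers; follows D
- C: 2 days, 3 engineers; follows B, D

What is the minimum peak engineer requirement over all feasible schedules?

7

Schedule B@1, D@1, E@1, A@4, C@4: d1:5  d2:4  d3:4  d4:7  d5:3 — peak 7.
No arrangement of the 18 feasible schedules does better.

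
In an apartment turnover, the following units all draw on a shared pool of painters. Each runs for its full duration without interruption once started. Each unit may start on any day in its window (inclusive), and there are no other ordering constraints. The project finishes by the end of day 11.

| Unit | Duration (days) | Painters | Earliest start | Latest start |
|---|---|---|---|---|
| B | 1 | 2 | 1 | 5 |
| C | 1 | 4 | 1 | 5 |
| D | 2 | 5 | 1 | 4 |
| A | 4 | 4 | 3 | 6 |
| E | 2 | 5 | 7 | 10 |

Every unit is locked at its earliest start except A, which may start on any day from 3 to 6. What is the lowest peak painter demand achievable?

11

A@3: d1:11  d2:5  d3:4  d4:4  d5:4  d6:4  d7:5  d8:5  d9:0  d10:0  d11:0 → peak 11
A@4: d1:11  d2:5  d3:0  d4:4  d5:4  d6:4  d7:9  d8:5  d9:0  d10:0  d11:0 → peak 11
A@5: d1:11  d2:5  d3:0  d4:0  d5:4  d6:4  d7:9  d8:9  d9:0  d10:0  d11:0 → peak 11
A@6: d1:11  d2:5  d3:0  d4:0  d5:0  d6:4  d7:9  d8:9  d9:4  d10:0  d11:0 → peak 11
Best is A@3, peak 11.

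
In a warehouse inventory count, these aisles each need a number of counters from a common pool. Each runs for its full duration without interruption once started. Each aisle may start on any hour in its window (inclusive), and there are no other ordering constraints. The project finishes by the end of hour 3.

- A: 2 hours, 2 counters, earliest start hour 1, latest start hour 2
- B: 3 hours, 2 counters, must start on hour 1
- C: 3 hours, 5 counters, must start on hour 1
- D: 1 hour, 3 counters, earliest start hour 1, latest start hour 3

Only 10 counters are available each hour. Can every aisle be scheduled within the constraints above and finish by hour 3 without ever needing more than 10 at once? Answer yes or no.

Schedule A@1, B@1, C@1, D@3: h1:9  h2:9  h3:10 — peak 10 ≤ 10.

yes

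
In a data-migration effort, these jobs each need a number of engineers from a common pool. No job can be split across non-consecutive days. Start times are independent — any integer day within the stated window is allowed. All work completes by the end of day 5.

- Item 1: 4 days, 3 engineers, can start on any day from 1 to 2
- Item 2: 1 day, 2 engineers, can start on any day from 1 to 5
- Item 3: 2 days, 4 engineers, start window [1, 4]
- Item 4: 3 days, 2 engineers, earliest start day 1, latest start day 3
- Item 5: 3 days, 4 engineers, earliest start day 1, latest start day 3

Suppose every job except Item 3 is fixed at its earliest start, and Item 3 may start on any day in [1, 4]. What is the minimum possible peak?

Item 3@1: d1:15  d2:13  d3:9  d4:3  d5:0 → peak 15
Item 3@2: d1:11  d2:13  d3:13  d4:3  d5:0 → peak 13
Item 3@3: d1:11  d2:9  d3:13  d4:7  d5:0 → peak 13
Item 3@4: d1:11  d2:9  d3:9  d4:7  d5:4 → peak 11
Best is Item 3@4, peak 11.

11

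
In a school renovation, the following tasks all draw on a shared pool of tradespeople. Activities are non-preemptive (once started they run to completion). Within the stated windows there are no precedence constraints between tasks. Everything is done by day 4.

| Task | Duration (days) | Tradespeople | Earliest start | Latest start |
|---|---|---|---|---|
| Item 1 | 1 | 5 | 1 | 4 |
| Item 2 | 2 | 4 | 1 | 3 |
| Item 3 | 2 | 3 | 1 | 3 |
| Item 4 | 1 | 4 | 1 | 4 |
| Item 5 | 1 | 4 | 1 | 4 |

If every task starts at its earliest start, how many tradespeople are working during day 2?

7

At early start, day 2 has: Item 2, Item 3.
Demand: 4 + 3 = 7.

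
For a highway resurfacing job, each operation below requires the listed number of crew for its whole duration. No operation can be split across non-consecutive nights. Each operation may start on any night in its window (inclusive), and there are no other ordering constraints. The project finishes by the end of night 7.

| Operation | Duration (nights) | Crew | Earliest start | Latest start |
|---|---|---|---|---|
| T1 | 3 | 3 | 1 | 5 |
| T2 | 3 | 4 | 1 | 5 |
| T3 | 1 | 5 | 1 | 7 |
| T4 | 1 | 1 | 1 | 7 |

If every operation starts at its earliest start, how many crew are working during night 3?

7

At early start, night 3 has: T1, T2.
Demand: 3 + 4 = 7.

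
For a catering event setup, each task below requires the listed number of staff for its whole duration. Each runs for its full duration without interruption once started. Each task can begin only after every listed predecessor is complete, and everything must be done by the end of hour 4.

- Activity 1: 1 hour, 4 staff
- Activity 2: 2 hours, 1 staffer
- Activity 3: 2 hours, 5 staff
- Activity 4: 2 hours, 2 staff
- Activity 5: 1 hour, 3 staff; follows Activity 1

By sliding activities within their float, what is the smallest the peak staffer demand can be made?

Early-start (Activity 1@1, Activity 2@1, Activity 3@1, Activity 4@1, Activity 5@2) gives peak 12: h1:12  h2:11  h3:0  h4:0.
Shift Activity 2→2, Activity 3→3.
Schedule Activity 1@1, Activity 2@2, Activity 3@3, Activity 4@1, Activity 5@2: h1:6  h2:6  h3:6  h4:5 — peak 6.
Total staffer-hours = 23 over 4 hours ⇒ peak ≥ ⌈23/4⌉ = 6, so 6 is optimal.

6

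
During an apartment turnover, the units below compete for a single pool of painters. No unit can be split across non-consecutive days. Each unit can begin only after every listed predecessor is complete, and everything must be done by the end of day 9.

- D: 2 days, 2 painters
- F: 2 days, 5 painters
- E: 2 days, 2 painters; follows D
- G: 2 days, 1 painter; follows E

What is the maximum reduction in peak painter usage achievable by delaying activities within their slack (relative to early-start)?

2

Early-start peak: d1:7  d2:7  d3:2  d4:2  d5:1  d6:1  d7:0  d8:0  d9:0 ⇒ 7.
Leveled (D@1, F@3, E@5, G@7): d1:2  d2:2  d3:5  d4:5  d5:2  d6:2  d7:1  d8:1  d9:0 ⇒ 5.
Reduction 7 − 5 = 2.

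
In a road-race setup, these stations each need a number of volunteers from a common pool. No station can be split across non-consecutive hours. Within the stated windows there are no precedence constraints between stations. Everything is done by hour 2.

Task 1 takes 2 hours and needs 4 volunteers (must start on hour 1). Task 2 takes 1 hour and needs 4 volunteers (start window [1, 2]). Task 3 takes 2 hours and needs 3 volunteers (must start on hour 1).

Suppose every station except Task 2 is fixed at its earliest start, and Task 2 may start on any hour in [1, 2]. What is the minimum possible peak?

11

Task 2@1: h1:11  h2:7 → peak 11
Task 2@2: h1:7  h2:11 → peak 11
Best is Task 2@1, peak 11.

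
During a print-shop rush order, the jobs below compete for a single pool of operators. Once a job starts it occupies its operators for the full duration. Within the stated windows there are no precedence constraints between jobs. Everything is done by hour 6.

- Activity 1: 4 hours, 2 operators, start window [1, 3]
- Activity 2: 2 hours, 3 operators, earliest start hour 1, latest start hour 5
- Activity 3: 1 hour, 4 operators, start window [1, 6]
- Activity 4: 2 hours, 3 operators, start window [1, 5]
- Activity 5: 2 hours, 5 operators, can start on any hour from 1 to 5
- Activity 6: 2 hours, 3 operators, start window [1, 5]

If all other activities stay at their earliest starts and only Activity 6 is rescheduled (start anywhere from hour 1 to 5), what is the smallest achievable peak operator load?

17

Activity 6@1: h1:20  h2:16  h3:2  h4:2  h5:0  h6:0 → peak 20
Activity 6@2: h1:17  h2:16  h3:5  h4:2  h5:0  h6:0 → peak 17
Activity 6@3: h1:17  h2:13  h3:5  h4:5  h5:0  h6:0 → peak 17
Activity 6@4: h1:17  h2:13  h3:2  h4:5  h5:3  h6:0 → peak 17
Activity 6@5: h1:17  h2:13  h3:2  h4:2  h5:3  h6:3 → peak 17
Best is Activity 6@2, peak 17.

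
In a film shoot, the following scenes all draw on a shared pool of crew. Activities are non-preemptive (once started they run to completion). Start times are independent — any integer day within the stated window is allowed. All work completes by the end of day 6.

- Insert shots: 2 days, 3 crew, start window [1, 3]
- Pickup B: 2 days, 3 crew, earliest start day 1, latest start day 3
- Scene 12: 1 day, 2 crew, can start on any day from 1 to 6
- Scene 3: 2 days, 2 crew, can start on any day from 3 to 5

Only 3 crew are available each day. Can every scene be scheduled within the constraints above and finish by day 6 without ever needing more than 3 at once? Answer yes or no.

The minimum achievable peak is 4; 3 < 4, so no feasible schedule stays within the cap.

no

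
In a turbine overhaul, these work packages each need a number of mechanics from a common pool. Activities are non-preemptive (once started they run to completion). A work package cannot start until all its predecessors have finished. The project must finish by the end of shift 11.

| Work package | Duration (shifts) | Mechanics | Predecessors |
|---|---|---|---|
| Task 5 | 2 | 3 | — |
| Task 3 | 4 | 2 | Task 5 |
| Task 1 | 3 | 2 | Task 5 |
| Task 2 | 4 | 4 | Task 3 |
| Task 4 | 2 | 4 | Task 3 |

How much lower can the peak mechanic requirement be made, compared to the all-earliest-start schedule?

Early-start peak: s1:3  s2:3  s3:4  s4:4  s5:4  s6:2  s7:8  s8:8  s9:4  s10:4  s11:0 ⇒ 8.
Leveled (Task 5@1, Task 3@3, Task 1@3, Task 2@7, Task 4@7): s1:3  s2:3  s3:4  s4:4  s5:4  s6:2  s7:8  s8:8  s9:4  s10:4  s11:0 ⇒ 8.
Reduction 8 − 8 = 0.

0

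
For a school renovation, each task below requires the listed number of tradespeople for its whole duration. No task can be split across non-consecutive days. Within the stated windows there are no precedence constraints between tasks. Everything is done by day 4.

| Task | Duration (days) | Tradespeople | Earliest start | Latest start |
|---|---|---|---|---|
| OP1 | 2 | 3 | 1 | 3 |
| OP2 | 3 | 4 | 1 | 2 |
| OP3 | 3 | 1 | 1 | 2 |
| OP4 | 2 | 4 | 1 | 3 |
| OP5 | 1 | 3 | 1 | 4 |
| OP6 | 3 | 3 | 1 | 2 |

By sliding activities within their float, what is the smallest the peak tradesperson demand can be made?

Early-start (OP1@1, OP2@1, OP3@1, OP4@1, OP5@1, OP6@1) gives peak 18: d1:18  d2:15  d3:8  d4:0.
Shift OP4→3, OP6→2.
Schedule OP1@1, OP2@1, OP3@1, OP4@3, OP5@1, OP6@2: d1:11  d2:11  d3:12  d4:7 — peak 12.

12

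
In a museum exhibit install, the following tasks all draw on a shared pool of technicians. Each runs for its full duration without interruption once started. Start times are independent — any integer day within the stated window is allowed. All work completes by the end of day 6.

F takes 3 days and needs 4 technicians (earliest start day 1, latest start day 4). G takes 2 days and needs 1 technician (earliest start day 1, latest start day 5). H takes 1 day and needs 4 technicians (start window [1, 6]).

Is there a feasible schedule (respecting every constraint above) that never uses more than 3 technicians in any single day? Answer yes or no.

The minimum achievable peak is 4; 3 < 4, so no feasible schedule stays within the cap.

no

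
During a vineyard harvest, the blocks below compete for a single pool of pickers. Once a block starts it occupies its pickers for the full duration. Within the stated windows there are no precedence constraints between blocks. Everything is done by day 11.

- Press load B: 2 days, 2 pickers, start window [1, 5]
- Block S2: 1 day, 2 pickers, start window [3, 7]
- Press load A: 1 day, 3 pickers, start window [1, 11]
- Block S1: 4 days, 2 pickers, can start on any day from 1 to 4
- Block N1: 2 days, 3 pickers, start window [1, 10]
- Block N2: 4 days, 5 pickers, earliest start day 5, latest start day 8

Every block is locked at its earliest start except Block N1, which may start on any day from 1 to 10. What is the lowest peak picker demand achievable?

7

Block N1@1: d1:10  d2:7  d3:4  d4:2  d5:5  d6:5  d7:5  d8:5  d9:0  d10:0  d11:0 → peak 10
Block N1@2: d1:7  d2:7  d3:7  d4:2  d5:5  d6:5  d7:5  d8:5  d9:0  d10:0  d11:0 → peak 7
Block N1@3: d1:7  d2:4  d3:7  d4:5  d5:5  d6:5  d7:5  d8:5  d9:0  d10:0  d11:0 → peak 7
Block N1@4: d1:7  d2:4  d3:4  d4:5  d5:8  d6:5  d7:5  d8:5  d9:0  d10:0  d11:0 → peak 8
Block N1@5: d1:7  d2:4  d3:4  d4:2  d5:8  d6:8  d7:5  d8:5  d9:0  d10:0  d11:0 → peak 8
Block N1@6: d1:7  d2:4  d3:4  d4:2  d5:5  d6:8  d7:8  d8:5  d9:0  d10:0  d11:0 → peak 8
Block N1@7: d1:7  d2:4  d3:4  d4:2  d5:5  d6:5  d7:8  d8:8  d9:0  d10:0  d11:0 → peak 8
Block N1@8: d1:7  d2:4  d3:4  d4:2  d5:5  d6:5  d7:5  d8:8  d9:3  d10:0  d11:0 → peak 8
Block N1@9: d1:7  d2:4  d3:4  d4:2  d5:5  d6:5  d7:5  d8:5  d9:3  d10:3  d11:0 → peak 7
Block N1@10: d1:7  d2:4  d3:4  d4:2  d5:5  d6:5  d7:5  d8:5  d9:0  d10:3  d11:3 → peak 7
Best is Block N1@2, peak 7.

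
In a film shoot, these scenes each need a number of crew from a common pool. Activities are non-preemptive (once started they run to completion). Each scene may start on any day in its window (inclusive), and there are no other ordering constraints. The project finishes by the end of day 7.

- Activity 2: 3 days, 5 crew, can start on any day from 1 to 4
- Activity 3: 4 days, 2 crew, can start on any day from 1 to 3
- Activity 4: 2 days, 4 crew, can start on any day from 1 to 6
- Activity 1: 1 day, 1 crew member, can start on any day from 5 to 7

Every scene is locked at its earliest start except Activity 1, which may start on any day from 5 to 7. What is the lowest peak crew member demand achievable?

11

Activity 1@5: d1:11  d2:11  d3:7  d4:2  d5:1  d6:0  d7:0 → peak 11
Activity 1@6: d1:11  d2:11  d3:7  d4:2  d5:0  d6:1  d7:0 → peak 11
Activity 1@7: d1:11  d2:11  d3:7  d4:2  d5:0  d6:0  d7:1 → peak 11
Best is Activity 1@5, peak 11.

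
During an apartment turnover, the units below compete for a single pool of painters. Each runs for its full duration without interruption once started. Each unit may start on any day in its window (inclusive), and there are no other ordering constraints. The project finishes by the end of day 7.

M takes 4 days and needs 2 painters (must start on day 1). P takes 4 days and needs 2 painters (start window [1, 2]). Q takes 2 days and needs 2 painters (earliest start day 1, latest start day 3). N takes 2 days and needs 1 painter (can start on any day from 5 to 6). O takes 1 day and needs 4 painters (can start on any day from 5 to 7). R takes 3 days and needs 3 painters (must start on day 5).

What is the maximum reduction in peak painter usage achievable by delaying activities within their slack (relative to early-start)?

Early-start peak: d1:6  d2:6  d3:4  d4:4  d5:8  d6:4  d7:3 ⇒ 8.
Leveled (M@1, P@1, Q@1, N@5, O@7, R@5): d1:6  d2:6  d3:4  d4:4  d5:4  d6:4  d7:7 ⇒ 7.
Reduction 8 − 7 = 1.

1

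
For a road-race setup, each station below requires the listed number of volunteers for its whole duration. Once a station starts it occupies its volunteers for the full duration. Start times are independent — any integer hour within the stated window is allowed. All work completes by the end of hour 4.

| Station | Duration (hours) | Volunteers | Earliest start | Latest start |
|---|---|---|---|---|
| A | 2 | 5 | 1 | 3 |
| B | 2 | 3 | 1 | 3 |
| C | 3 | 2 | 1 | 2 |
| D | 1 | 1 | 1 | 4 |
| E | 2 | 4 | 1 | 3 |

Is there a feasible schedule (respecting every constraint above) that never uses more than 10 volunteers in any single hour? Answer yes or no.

yes

Schedule A@1, B@3, C@1, D@1, E@3: h1:8  h2:7  h3:9  h4:7 — peak 9 ≤ 10.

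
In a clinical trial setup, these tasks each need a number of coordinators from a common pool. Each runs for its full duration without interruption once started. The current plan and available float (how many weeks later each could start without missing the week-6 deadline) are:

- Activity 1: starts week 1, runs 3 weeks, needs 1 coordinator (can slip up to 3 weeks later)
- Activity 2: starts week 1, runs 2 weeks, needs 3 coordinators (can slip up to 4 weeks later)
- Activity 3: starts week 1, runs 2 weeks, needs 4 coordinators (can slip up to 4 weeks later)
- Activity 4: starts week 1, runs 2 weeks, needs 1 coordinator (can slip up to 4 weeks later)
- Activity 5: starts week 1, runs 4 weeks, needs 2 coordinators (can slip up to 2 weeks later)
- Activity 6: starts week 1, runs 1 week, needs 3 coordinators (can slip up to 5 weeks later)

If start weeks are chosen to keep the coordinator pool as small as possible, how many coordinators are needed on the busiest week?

6

Early-start (Activity 1@1, Activity 2@1, Activity 3@1, Activity 4@1, Activity 5@1, Activity 6@1) gives peak 14: w1:14  w2:11  w3:3  w4:2  w5:0  w6:0.
Shift Activity 3→4, Activity 5→3, Activity 6→3.
Schedule Activity 1@1, Activity 2@1, Activity 3@4, Activity 4@1, Activity 5@3, Activity 6@3: w1:5  w2:5  w3:6  w4:6  w5:6  w6:2 — peak 6.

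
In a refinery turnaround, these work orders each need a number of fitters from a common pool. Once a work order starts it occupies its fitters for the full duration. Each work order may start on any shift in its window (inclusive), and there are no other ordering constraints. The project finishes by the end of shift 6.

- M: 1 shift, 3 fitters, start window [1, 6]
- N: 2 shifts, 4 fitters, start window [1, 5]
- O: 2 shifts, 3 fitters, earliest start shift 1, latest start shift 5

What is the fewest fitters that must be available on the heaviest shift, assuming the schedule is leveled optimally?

4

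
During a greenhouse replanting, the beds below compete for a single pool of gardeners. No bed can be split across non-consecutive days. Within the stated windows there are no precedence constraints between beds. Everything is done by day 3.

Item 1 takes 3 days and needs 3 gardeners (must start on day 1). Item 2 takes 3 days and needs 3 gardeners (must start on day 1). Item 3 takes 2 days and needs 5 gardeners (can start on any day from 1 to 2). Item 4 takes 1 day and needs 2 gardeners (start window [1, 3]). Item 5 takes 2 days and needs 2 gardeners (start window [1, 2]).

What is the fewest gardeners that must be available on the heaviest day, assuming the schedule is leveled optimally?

13

Early-start (Item 1@1, Item 2@1, Item 3@1, Item 4@1, Item 5@1) gives peak 15: d1:15  d2:13  d3:6.
Shift Item 5→2.
Schedule Item 1@1, Item 2@1, Item 3@1, Item 4@1, Item 5@2: d1:13  d2:13  d3:8 — peak 13.
No arrangement of the 12 feasible schedules does better.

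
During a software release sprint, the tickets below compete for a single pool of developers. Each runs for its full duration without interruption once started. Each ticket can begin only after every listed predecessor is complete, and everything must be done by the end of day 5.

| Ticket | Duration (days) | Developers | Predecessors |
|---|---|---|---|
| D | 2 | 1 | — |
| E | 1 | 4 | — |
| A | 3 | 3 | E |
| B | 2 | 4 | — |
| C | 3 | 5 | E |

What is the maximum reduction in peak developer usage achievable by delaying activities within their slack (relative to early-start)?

Early-start peak: d1:9  d2:13  d3:8  d4:8  d5:0 ⇒ 13.
Leveled (D@1, E@1, A@2, B@1, C@3): d1:9  d2:8  d3:8  d4:8  d5:5 ⇒ 9.
Reduction 13 − 9 = 4.

4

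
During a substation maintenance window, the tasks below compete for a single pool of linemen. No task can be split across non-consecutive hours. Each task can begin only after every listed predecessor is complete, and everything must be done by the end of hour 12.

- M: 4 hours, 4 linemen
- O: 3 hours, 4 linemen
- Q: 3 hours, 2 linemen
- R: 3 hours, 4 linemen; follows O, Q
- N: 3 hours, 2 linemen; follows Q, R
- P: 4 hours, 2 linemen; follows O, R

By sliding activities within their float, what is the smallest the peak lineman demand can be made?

8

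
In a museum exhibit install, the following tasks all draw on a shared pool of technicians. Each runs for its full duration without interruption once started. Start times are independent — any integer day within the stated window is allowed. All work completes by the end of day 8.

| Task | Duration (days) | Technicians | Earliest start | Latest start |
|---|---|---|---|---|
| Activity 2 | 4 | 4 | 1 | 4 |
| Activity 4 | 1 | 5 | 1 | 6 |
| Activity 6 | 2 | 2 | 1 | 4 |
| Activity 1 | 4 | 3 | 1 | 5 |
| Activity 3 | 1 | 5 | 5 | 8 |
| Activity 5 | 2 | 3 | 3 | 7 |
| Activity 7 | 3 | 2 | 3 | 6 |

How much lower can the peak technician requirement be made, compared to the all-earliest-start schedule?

6

Early-start peak: d1:14  d2:9  d3:12  d4:12  d5:7  d6:0  d7:0  d8:0 ⇒ 14.
Leveled (Activity 2@1, Activity 4@5, Activity 6@1, Activity 1@3, Activity 3@8, Activity 5@6, Activity 7@6): d1:6  d2:6  d3:7  d4:7  d5:8  d6:8  d7:5  d8:7 ⇒ 8.
Reduction 14 − 8 = 6.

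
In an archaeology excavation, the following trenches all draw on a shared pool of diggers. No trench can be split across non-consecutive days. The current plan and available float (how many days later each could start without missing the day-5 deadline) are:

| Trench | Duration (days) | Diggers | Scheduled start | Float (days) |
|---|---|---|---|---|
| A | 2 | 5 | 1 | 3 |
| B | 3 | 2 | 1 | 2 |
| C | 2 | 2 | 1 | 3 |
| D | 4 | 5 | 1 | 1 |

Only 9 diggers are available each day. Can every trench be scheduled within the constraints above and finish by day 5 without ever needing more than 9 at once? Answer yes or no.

no

The minimum achievable peak is 10; 9 < 10, so no feasible schedule stays within the cap.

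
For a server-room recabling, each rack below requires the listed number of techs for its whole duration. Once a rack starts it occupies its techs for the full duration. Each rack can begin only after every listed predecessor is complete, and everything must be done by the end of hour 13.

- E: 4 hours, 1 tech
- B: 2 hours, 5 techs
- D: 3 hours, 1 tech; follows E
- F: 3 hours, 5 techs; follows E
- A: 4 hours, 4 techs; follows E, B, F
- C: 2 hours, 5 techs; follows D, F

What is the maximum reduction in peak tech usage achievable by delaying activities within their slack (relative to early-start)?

3

Early-start peak: h1:6  h2:6  h3:1  h4:1  h5:6  h6:6  h7:6  h8:9  h9:9  h10:4  h11:4  h12:0  h13:0 ⇒ 9.
Leveled (E@1, B@1, D@5, F@5, A@8, C@12): h1:6  h2:6  h3:1  h4:1  h5:6  h6:6  h7:6  h8:4  h9:4  h10:4  h11:4  h12:5  h13:5 ⇒ 6.
Reduction 9 − 6 = 3.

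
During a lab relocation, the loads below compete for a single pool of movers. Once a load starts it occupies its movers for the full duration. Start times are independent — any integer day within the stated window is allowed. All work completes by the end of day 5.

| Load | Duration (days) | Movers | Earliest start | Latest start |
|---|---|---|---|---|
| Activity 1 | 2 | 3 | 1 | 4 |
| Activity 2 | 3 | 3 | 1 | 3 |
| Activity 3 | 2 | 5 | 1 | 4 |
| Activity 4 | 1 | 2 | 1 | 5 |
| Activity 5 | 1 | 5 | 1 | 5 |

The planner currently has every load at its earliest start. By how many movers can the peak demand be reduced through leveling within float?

Early-start peak: d1:18  d2:11  d3:3  d4:0  d5:0 ⇒ 18.
Leveled (Activity 1@1, Activity 2@1, Activity 3@3, Activity 4@1, Activity 5@5): d1:8  d2:6  d3:8  d4:5  d5:5 ⇒ 8.
Reduction 18 − 8 = 10.

10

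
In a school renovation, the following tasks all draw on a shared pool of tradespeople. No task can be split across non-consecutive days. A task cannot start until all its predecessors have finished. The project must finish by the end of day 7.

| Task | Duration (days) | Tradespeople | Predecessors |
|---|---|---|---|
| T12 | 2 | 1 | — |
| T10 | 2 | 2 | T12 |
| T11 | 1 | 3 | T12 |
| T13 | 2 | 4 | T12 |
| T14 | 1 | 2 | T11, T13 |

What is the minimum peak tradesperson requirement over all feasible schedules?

Early-start (T12@1, T10@3, T11@3, T13@3, T14@5) gives peak 9: d1:1  d2:1  d3:9  d4:6  d5:2  d6:0  d7:0.
Shift T10→6, T13→4, T14→6.
Schedule T12@1, T10@6, T11@3, T13@4, T14@6: d1:1  d2:1  d3:3  d4:4  d5:4  d6:4  d7:2 — peak 4.

4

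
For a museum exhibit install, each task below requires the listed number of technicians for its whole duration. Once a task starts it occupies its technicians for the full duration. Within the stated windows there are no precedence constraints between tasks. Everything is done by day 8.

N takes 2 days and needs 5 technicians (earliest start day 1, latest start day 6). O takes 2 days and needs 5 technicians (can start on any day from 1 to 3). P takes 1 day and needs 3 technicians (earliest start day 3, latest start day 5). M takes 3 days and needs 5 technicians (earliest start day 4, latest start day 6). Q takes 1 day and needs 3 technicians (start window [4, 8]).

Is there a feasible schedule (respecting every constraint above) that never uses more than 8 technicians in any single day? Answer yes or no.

Schedule N@1, O@3, P@5, M@6, Q@5: d1:5  d2:5  d3:5  d4:5  d5:6  d6:5  d7:5  d8:5 — peak 6 ≤ 8.

yes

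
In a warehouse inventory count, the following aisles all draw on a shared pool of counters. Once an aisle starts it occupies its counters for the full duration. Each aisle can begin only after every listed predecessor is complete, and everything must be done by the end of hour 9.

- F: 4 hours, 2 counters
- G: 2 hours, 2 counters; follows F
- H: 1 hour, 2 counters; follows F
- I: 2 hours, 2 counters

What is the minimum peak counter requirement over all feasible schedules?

2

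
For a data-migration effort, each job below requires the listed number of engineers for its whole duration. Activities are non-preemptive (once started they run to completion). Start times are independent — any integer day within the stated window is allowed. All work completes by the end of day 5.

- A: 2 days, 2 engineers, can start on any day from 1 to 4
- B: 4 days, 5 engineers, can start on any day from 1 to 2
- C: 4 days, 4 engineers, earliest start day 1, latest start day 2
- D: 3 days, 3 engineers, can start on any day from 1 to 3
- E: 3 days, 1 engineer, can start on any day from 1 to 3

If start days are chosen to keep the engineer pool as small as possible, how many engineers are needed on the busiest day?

Early-start (A@1, B@1, C@1, D@1, E@1) gives peak 15: d1:15  d2:15  d3:13  d4:9  d5:0.
Shift D→3.
Schedule A@1, B@1, C@1, D@3, E@1: d1:12  d2:12  d3:13  d4:12  d5:3 — peak 13.

13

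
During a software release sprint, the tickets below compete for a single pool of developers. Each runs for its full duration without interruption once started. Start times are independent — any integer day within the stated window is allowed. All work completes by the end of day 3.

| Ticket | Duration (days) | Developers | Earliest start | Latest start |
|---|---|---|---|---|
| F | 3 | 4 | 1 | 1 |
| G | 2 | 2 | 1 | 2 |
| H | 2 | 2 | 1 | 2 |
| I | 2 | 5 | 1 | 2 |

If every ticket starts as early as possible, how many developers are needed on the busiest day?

13

Early-start schedule: F@1, G@1, H@1, I@1.
Load per day: day 1: 13, day 2: 13, day 3: 4.
Peak is 13.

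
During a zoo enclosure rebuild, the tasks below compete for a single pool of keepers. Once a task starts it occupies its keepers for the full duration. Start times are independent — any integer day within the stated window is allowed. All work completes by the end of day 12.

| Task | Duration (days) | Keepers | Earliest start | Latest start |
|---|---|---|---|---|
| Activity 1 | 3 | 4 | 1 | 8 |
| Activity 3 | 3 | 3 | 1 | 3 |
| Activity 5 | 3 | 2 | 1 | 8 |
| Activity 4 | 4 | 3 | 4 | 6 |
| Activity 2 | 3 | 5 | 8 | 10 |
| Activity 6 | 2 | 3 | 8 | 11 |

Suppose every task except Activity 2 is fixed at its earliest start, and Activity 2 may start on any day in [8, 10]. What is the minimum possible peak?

Activity 2@8: d1:9  d2:9  d3:9  d4:3  d5:3  d6:3  d7:3  d8:8  d9:8  d10:5  d11:0  d12:0 → peak 9
Activity 2@9: d1:9  d2:9  d3:9  d4:3  d5:3  d6:3  d7:3  d8:3  d9:8  d10:5  d11:5  d12:0 → peak 9
Activity 2@10: d1:9  d2:9  d3:9  d4:3  d5:3  d6:3  d7:3  d8:3  d9:3  d10:5  d11:5  d12:5 → peak 9
Best is Activity 2@8, peak 9.

9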